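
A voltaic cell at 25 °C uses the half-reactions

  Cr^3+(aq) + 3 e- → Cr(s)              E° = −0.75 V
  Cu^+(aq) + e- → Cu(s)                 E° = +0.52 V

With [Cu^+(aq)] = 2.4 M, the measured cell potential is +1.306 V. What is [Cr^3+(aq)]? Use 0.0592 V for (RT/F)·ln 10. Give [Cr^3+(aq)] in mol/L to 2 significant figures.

Cu⁺/Cu is the cathode (higher E°); E°cell = +0.52 − (−0.75) = +1.27 V with n = 3.
From the Nernst equation, log Q = n(E° − E)/0.0592 = 3·(+1.27 − (+1.306))/0.0592 = −1.824.
For 3 Cu^+(aq) + Cr(s) → 3 Cu(s) + Cr^3+(aq), the reaction quotient is Q = [Cr^3+(aq)] / [Cu^+(aq)]^3.
Isolating [Cr^3+(aq)] in Q = 10^{−1.824} yields log [Cr^3+(aq)] = −0.683, i.e. 0.21 M.

0.21 M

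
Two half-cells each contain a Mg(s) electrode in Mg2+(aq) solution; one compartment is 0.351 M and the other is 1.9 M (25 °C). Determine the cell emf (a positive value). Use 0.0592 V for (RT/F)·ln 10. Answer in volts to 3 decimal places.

0.022 V

For a concentration cell E°cell = 0, since both electrodes use the same couple.
The compartment with the higher Mg2+(aq) concentration (1.9 M) acts as the cathode; ions are reduced there and produced at the dilute (0.351 M) anode.
With n = 2, Ecell = −(0.0592/2)·log([dilute]/[conc]) = −(0.0592/2)·log(0.351/1.9) = +0.022 V.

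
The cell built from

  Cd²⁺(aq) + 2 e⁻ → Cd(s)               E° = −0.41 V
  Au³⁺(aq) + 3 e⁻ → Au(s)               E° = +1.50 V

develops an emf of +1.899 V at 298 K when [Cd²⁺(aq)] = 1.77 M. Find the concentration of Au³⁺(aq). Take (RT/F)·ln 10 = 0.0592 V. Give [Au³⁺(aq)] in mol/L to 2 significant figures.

0.65 M

With Au³⁺/Au at the cathode and Cd²⁺/Cd at the anode, E°cell = +1.50 − (−0.41) = +1.91 V (n = 6).
Since E = E° − (0.0592/n)·log Q, log Q = n(E° − E)/0.0592 = 1.115.
The balanced reaction is 2 Au³⁺(aq) + 3 Cd(s) → 2 Au(s) + 3 Cd²⁺(aq), so Q = [Cd²⁺(aq)]^3 / [Au³⁺(aq)]^2.
Solving for the unknown gives log [Au³⁺(aq)] = −0.186, so [Au³⁺(aq)] ≈ 0.65 M.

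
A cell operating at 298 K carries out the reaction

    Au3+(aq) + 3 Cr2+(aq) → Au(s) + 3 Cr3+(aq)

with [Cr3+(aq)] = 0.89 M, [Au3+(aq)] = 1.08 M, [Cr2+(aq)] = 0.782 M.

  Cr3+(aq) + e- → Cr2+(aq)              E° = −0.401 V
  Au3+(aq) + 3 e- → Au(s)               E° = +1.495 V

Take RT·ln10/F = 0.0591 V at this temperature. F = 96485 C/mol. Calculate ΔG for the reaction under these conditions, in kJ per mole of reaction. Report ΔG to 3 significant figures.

The standard cell potential is +1.495 − (−0.401) = +1.896 V, with n = 3 electrons in the balanced equation.
The reaction quotient is [Cr3+(aq)]^3 / ([Au3+(aq)]·[Cr2+(aq)]^3) = 1.36; by Nernst, E = +1.896 − (0.0591/3)(0.135) = +1.8933 V.
ΔG = −nFE = −(3)(96485)(+1.8933) J/mol = −548 kJ/mol.

−548 kJ/mol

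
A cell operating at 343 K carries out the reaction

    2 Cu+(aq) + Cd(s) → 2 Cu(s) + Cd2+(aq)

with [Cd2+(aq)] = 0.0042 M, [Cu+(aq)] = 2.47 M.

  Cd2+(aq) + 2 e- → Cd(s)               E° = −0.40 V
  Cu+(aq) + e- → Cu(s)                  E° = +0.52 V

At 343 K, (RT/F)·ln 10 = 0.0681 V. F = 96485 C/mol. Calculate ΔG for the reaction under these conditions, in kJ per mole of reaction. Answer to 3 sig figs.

−198 kJ/mol

With Cu⁺/Cu reduced at the cathode, E°cell = +0.52 − (−0.40) = +0.92 V and n = 2.
Here Q = [Cd2+(aq)] / [Cu+(aq)]^2 = 0.000688 (log Q = −3.162), giving E = +0.92 − (0.0681/2)·(−3.162) = +1.0277 V.
ΔG = −nFE = −(2)(96485)(+1.0277) J/mol = −198 kJ/mol.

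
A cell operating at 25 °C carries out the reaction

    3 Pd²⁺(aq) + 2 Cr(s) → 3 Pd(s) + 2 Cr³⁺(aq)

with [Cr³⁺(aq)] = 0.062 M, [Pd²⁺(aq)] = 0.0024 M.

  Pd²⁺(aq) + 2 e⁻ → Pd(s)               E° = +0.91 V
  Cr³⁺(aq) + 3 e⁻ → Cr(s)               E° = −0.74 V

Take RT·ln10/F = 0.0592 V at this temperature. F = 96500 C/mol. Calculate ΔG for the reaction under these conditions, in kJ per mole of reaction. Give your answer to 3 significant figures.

−924 kJ/mol

E°cell = +0.91 − (−0.74) = +1.65 V; the balanced reaction transfers n = 6 electrons.
The reaction quotient is [Cr³⁺(aq)]^2 / [Pd²⁺(aq)]^3 = 2.78×10^5; by Nernst, E = +1.65 − (0.0592/6)(5.444) = +1.5963 V.
ΔG = −nFE = −(6)(96500)(+1.5963) J/mol = −924 kJ/mol.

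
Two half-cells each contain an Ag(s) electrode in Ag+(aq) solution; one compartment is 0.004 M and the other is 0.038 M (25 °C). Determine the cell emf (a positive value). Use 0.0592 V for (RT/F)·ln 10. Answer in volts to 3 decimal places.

For a concentration cell E°cell = 0, since both electrodes use the same couple.
The compartment with the higher Ag+(aq) concentration (0.038 M) acts as the cathode; ions are reduced there and produced at the dilute (0.004 M) anode.
With n = 1, Ecell = −(0.0592/1)·log([dilute]/[conc]) = −(0.0592/1)·log(0.004/0.038) = +0.058 V.

0.058 V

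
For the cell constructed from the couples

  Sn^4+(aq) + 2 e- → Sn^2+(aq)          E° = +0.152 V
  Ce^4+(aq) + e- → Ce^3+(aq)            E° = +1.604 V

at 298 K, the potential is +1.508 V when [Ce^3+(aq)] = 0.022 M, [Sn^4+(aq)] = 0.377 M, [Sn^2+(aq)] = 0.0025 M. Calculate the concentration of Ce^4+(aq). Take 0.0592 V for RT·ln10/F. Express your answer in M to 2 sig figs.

2.4 M

The Ce⁴⁺/Ce³⁺ couple has the larger reduction potential, so it is the cathode: E°cell = +1.604 − (+0.152) = +1.452 V and n = 2.
Since E = E° − (0.0592/n)·log Q, log Q = n(E° − E)/0.0592 = −1.892.
Balancing electrons gives 2 Ce^4+(aq) + Sn^2+(aq) → 2 Ce^3+(aq) + Sn^4+(aq); thus Q = ([Ce^3+(aq)]^2·[Sn^4+(aq)]) / ([Ce^4+(aq)]^2·[Sn^2+(aq)]).
Isolating [Ce^4+(aq)] in Q = 10^{−1.892} yields log [Ce^4+(aq)] = 0.378, i.e. 2.4 M.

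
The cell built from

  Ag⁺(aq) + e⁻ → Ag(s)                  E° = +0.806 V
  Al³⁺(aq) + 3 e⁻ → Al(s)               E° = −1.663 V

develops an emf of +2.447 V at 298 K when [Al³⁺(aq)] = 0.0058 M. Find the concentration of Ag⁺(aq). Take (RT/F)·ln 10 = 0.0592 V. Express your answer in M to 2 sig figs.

With Ag⁺/Ag at the cathode and Al³⁺/Al at the anode, E°cell = +0.806 − (−1.663) = +2.469 V (n = 3).
Rearranging E = E° − (0.0592/n)·log Q gives log Q = 3(+2.469 − (+2.447))/0.0592 = 1.115.
For 3 Ag⁺(aq) + Al(s) → 3 Ag(s) + Al³⁺(aq), the reaction quotient is Q = [Al³⁺(aq)] / [Ag⁺(aq)]^3.
Solving for the unknown gives log [Ag⁺(aq)] = −1.117, so [Ag⁺(aq)] ≈ 0.076 M.

0.076 M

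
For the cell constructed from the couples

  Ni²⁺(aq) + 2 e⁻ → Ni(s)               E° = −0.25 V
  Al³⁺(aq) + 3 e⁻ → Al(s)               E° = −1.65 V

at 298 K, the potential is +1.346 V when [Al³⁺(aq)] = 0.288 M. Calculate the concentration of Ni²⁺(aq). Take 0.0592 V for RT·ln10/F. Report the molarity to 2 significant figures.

Ni²⁺/Ni is the cathode (higher E°); E°cell = −0.25 − (−1.65) = +1.40 V with n = 6.
From the Nernst equation, log Q = n(E° − E)/0.0592 = 6·(+1.40 − (+1.346))/0.0592 = 5.473.
The balanced reaction is 3 Ni²⁺(aq) + 2 Al(s) → 3 Ni(s) + 2 Al³⁺(aq), so Q = [Al³⁺(aq)]^2 / [Ni²⁺(aq)]^3.
Solving for the unknown gives log [Ni²⁺(aq)] = −2.185, so [Ni²⁺(aq)] ≈ 0.0065 M.

0.0065 M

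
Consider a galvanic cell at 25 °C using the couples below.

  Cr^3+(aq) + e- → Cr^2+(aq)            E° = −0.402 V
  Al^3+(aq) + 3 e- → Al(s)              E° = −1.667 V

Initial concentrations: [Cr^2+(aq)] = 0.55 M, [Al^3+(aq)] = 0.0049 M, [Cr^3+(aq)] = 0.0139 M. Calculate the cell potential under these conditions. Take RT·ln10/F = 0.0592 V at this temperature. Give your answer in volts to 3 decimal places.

+1.216 V

The Cr³⁺/Cr²⁺ couple has the more positive E°, so it is the cathode; Al³⁺/Al is the anode.
The standard potential is −0.402 − (−1.667) = +1.265 V and the balanced reaction transfers n = 3 electrons.
The balanced reaction is 3 Cr^3+(aq) + Al(s) → 3 Cr^2+(aq) + Al^3+(aq), so Q = ([Cr^2+(aq)]^3·[Al^3+(aq)]) / [Cr^3+(aq)]^3 = 304 and log Q = 2.482.
By the Nernst equation, E = +1.265 − (0.0592/3)·(2.482) = +1.216 V.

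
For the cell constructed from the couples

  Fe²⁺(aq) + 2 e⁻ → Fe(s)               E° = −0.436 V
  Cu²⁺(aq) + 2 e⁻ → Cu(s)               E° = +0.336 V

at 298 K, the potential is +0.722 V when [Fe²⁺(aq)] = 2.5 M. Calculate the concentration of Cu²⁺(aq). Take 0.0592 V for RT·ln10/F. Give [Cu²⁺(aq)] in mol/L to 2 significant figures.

With Cu²⁺/Cu at the cathode and Fe²⁺/Fe at the anode, E°cell = +0.336 − (−0.436) = +0.772 V (n = 2).
Rearranging E = E° − (0.0592/n)·log Q gives log Q = 2(+0.772 − (+0.722))/0.0592 = 1.689.
For Cu²⁺(aq) + Fe(s) → Cu(s) + Fe²⁺(aq), the reaction quotient is Q = [Fe²⁺(aq)] / [Cu²⁺(aq)].
Isolating [Cu²⁺(aq)] in Q = 10^{1.689} yields log [Cu²⁺(aq)] = −1.291, i.e. 0.051 M.

0.051 M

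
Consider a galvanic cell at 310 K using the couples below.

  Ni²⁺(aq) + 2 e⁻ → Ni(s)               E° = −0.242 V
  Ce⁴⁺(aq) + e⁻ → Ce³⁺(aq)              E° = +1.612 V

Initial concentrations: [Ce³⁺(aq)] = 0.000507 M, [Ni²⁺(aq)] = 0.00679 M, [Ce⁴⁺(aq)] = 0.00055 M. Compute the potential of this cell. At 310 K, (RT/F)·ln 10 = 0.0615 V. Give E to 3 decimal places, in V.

+1.923 V

Ce⁴⁺/Ce³⁺ is reduced (cathode, E° = +1.612 V) and Ni²⁺/Ni is oxidized (anode).
E°cell = E°cat − E°an = +1.612 − (−0.242) = +1.854 V; n = 2.
Balancing gives 2 Ce⁴⁺(aq) + Ni(s) → 2 Ce³⁺(aq) + Ni²⁺(aq); hence Q = ([Ce³⁺(aq)]^2·[Ni²⁺(aq)]) / [Ce⁴⁺(aq)]^2 = 0.00577 (log Q = −2.239).
E = E° − (0.0615/n)·log Q = +1.854 − (0.0615/2)(−2.239) = +1.923 V.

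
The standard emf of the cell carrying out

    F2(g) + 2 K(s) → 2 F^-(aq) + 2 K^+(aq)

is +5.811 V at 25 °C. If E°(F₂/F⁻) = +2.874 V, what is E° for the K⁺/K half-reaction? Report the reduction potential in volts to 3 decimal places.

In the reaction as written the F₂/F⁻ couple is reduced (cathode) and K⁺/K is oxidized (anode), so E°cell = E°(F₂/F⁻) − E°(K⁺/K).
E°(K⁺/K) = E°(cathode) − E°cell = +2.874 − (+5.811) = −2.937 V.

−2.937 V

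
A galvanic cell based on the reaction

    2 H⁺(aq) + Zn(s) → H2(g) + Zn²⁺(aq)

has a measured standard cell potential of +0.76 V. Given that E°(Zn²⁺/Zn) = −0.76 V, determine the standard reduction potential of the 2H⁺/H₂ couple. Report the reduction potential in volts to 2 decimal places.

In the reaction as written the 2H⁺/H₂ couple is reduced (cathode) and Zn²⁺/Zn is oxidized (anode), so E°cell = E°(2H⁺/H₂) − E°(Zn²⁺/Zn).
E°(2H⁺/H₂) = E°cell + E°(anode) = +0.76 + (−0.76) = +0.00 V.

+0.00 V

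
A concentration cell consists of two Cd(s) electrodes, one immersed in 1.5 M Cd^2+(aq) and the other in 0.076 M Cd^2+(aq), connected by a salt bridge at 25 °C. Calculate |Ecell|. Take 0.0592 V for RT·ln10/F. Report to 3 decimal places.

0.038 V

For a concentration cell E°cell = 0, since both electrodes use the same couple.
The compartment with the higher Cd^2+(aq) concentration (1.5 M) acts as the cathode; ions are reduced there and produced at the dilute (0.076 M) anode.
With n = 2, Ecell = −(0.0592/2)·log([dilute]/[conc]) = −(0.0592/2)·log(0.076/1.5) = +0.038 V.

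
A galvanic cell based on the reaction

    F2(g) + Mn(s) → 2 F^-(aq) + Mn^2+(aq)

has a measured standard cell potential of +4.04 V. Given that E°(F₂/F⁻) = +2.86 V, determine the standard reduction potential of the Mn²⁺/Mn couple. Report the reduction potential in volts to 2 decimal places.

−1.18 V

In the reaction as written the F₂/F⁻ couple is reduced (cathode) and Mn²⁺/Mn is oxidized (anode), so E°cell = E°(F₂/F⁻) − E°(Mn²⁺/Mn).
E°(Mn²⁺/Mn) = E°(cathode) − E°cell = +2.86 − (+4.04) = −1.18 V.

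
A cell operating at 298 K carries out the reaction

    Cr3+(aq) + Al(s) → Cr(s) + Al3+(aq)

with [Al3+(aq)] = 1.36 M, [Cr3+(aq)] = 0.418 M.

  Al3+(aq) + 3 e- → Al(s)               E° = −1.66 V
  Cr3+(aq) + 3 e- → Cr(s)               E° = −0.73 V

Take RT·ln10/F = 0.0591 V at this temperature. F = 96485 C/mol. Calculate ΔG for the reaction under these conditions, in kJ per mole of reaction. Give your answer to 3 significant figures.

The standard cell potential is −0.73 − (−1.66) = +0.93 V, with n = 3 electrons in the balanced equation.
Here Q = [Al3+(aq)] / [Cr3+(aq)] = 3.25 (log Q = 0.512), giving E = +0.93 − (0.0591/3)·(0.512) = +0.9199 V.
Then ΔG = −nFE = −3 × 96485 × +0.9199 J/mol = −266 kJ/mol.

−266 kJ/mol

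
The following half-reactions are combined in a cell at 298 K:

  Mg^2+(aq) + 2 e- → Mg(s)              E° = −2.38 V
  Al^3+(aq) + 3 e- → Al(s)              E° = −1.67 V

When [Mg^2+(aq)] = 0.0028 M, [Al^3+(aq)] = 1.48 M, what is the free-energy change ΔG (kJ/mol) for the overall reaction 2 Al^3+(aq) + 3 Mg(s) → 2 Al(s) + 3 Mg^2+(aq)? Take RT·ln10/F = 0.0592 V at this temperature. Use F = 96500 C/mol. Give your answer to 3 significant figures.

E°cell = −1.67 − (−2.38) = +0.71 V; the balanced reaction transfers n = 6 electrons.
Here Q = [Mg^2+(aq)]^3 / [Al^3+(aq)]^2 = 1×10^−8 (log Q = −7.999), giving E = +0.71 − (0.0592/6)·(−7.999) = +0.7889 V.
Then ΔG = −nFE = −6 × 96500 × +0.7889 J/mol = −457 kJ/mol.

−457 kJ/mol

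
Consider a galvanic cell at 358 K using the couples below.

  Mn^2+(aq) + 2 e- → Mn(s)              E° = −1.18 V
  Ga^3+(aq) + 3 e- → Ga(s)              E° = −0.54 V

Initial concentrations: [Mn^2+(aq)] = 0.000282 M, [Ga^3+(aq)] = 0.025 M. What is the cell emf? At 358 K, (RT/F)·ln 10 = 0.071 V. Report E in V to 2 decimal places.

Ga³⁺/Ga is reduced (cathode, E° = −0.54 V) and Mn²⁺/Mn is oxidized (anode).
E°cell = −0.54 − (−1.18) = +0.64 V, with n = 6 electrons transferred.
The balanced reaction is 2 Ga^3+(aq) + 3 Mn(s) → 2 Ga(s) + 3 Mn^2+(aq), so Q = [Mn^2+(aq)]^3 / [Ga^3+(aq)]^2 = 3.59×10^−8 and log Q = −7.445.
E = E° − (0.071/n)·log Q = +0.64 − (0.071/6)(−7.445) = +0.73 V.

+0.73 V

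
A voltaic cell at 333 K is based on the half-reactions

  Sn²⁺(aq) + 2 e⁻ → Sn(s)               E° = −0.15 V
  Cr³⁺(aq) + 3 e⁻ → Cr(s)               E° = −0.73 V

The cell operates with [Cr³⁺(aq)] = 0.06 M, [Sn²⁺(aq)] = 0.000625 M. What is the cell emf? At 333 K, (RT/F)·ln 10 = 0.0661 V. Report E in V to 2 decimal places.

+0.50 V

The Sn²⁺/Sn couple has the more positive E°, so it is the cathode; Cr³⁺/Cr is the anode.
E°cell = −0.15 − (−0.73) = +0.58 V, with n = 6 electrons transferred.
For the overall reaction 3 Sn²⁺(aq) + 2 Cr(s) → 3 Sn(s) + 2 Cr³⁺(aq), Q = [Cr³⁺(aq)]^2 / [Sn²⁺(aq)]^3 = 1.47×10^7, giving log Q = 7.169.
E = E° − (0.0661/n)·log Q = +0.58 − (0.0661/6)(7.169) = +0.50 V.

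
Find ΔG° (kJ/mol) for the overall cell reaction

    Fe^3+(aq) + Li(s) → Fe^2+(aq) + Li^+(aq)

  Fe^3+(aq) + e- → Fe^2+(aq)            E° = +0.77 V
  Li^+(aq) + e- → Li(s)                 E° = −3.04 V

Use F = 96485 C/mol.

−368 kJ/mol

In the reaction as written Fe^3+(aq) is reduced, so the Fe³⁺/Fe²⁺ couple is the cathode and Li⁺/Li is the anode.
E°cell = +0.77 − (−3.04) = +3.81 V; balancing electrons gives n = 1.
ΔG° = −nFE°cell = −(1)(96485)(+3.81) J/mol = −368 kJ/mol.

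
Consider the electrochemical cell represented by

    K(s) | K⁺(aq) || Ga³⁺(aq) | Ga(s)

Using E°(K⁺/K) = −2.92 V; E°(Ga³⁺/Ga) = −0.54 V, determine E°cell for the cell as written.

By convention the left-hand electrode in cell notation is the anode (oxidation) and the right-hand electrode is the cathode (reduction).
E°cell = E°(right) − E°(left) = −0.54 − (−2.92) = +2.38 V.

+2.38 V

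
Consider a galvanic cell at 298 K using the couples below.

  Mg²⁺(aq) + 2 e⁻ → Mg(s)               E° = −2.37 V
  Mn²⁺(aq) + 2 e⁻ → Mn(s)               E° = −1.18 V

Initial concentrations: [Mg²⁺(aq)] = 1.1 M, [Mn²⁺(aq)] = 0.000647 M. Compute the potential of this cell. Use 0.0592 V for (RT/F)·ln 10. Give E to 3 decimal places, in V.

Mn²⁺/Mn is reduced (cathode, E° = −1.18 V) and Mg²⁺/Mg is oxidized (anode).
The standard potential is −1.18 − (−2.37) = +1.19 V and the balanced reaction transfers n = 2 electrons.
Balancing gives Mn²⁺(aq) + Mg(s) → Mn(s) + Mg²⁺(aq); hence Q = [Mg²⁺(aq)] / [Mn²⁺(aq)] = 1.7×10^3 (log Q = 3.230).
By the Nernst equation, E = +1.19 − (0.0592/2)·(3.230) = +1.094 V.

+1.094 V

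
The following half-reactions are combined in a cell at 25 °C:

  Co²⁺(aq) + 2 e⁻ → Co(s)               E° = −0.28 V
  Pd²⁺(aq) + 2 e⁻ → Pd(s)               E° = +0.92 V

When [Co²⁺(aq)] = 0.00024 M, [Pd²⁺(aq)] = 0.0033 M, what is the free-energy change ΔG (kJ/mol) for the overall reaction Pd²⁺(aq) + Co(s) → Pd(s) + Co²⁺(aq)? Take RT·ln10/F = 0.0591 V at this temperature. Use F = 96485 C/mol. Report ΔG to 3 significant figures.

E°cell = +0.92 − (−0.28) = +1.20 V; the balanced reaction transfers n = 2 electrons.
The reaction quotient is [Co²⁺(aq)] / [Pd²⁺(aq)] = 0.0727; by Nernst, E = +1.20 − (0.0591/2)(−1.138) = +1.2336 V.
ΔG = −nFE = −(2)(96485)(+1.2336) J/mol = −238 kJ/mol.

−238 kJ/mol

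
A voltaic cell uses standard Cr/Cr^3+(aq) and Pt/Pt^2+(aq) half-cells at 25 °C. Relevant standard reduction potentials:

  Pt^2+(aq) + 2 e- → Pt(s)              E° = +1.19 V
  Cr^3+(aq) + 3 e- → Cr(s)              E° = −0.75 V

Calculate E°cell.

Of the two couples in this cell, the one with the more positive reduction potential is reduced at the cathode: here that is Pt²⁺/Pt (+1.19 V); Cr³⁺/Cr (−0.75 V) is the anode.
E°cell = E°(cathode) − E°(anode) = +1.19 − (−0.75) = +1.94 V.

+1.94 V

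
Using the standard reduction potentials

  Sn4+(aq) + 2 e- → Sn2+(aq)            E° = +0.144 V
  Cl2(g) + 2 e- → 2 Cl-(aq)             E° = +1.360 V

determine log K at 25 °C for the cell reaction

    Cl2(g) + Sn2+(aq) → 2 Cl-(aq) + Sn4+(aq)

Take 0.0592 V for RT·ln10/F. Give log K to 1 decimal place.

The Cl₂/Cl⁻ couple is reduced (cathode); E°cell = +1.360 − (+0.144) = +1.216 V with n = 2.
At equilibrium E = 0, so log K = nE°cell / 0.0592 = (2)(+1.216) / 0.0592 = 41.1.

log K = 41.1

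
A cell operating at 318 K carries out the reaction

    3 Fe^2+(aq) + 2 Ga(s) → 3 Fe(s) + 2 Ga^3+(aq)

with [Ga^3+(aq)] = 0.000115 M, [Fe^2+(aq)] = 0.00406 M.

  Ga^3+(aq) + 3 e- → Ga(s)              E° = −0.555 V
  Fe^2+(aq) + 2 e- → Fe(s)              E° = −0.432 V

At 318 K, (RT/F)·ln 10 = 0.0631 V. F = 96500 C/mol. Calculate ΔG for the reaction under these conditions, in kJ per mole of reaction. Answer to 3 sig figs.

The standard cell potential is −0.432 − (−0.555) = +0.123 V, with n = 6 electrons in the balanced equation.
Q = [Ga^3+(aq)]^2 / [Fe^2+(aq)]^3 = 0.198, so log Q = −0.704 and E = +0.123 − (0.0631/6)(−0.704) = +0.1304 V.
Finally ΔG = −nFE = −(6)(96500 C/mol)(+0.1304 V) = −75.5 kJ/mol.

−75.5 kJ/mol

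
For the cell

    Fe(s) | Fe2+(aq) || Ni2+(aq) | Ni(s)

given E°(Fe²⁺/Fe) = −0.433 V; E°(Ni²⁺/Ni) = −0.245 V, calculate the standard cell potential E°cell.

+0.188 V

By convention the left-hand electrode in cell notation is the anode (oxidation) and the right-hand electrode is the cathode (reduction).
E°cell = E°(right) − E°(left) = −0.245 − (−0.433) = +0.188 V.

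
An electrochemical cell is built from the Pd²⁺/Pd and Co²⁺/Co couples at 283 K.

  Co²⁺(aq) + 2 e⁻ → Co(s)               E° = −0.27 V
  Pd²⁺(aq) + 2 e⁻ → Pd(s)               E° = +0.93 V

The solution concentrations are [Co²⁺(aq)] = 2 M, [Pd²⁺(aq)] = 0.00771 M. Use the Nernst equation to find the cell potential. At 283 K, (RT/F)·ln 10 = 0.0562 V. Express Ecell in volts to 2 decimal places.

+1.13 V

The Pd²⁺/Pd couple has the more positive E°, so it is the cathode; Co²⁺/Co is the anode.
E°cell = +0.93 − (−0.27) = +1.20 V, with n = 2 electrons transferred.
The balanced reaction is Pd²⁺(aq) + Co(s) → Pd(s) + Co²⁺(aq), so Q = [Co²⁺(aq)] / [Pd²⁺(aq)] = 259 and log Q = 2.414.
E = E° − (0.0562/n)·log Q = +1.20 − (0.0562/2)(2.414) = +1.13 V.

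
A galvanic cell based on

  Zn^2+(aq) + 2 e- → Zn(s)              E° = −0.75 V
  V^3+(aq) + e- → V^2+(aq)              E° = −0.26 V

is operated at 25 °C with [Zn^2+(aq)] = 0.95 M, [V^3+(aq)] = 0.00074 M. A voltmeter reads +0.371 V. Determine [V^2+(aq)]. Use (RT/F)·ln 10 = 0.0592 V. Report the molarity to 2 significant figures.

0.078 M

With V³⁺/V²⁺ at the cathode and Zn²⁺/Zn at the anode, E°cell = −0.26 − (−0.75) = +0.49 V (n = 2).
Rearranging E = E° − (0.0592/n)·log Q gives log Q = 2(+0.49 − (+0.371))/0.0592 = 4.020.
Balancing electrons gives 2 V^3+(aq) + Zn(s) → 2 V^2+(aq) + Zn^2+(aq); thus Q = ([V^2+(aq)]^2·[Zn^2+(aq)]) / [V^3+(aq)]^2.
Substituting the known concentrations and solving, log [V^2+(aq)] = −1.110 and [V^2+(aq)] = 0.078 M.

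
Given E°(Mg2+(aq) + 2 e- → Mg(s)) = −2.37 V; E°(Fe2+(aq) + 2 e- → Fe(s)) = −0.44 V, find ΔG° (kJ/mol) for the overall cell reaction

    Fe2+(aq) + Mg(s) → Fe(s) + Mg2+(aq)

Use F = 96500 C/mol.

−372 kJ/mol

In the reaction as written Fe2+(aq) is reduced, so the Fe²⁺/Fe couple is the cathode and Mg²⁺/Mg is the anode.
E°cell = −0.44 − (−2.37) = +1.93 V; balancing electrons gives n = 2.
ΔG° = −nFE°cell = −(2)(96500)(+1.93) J/mol = −372 kJ/mol.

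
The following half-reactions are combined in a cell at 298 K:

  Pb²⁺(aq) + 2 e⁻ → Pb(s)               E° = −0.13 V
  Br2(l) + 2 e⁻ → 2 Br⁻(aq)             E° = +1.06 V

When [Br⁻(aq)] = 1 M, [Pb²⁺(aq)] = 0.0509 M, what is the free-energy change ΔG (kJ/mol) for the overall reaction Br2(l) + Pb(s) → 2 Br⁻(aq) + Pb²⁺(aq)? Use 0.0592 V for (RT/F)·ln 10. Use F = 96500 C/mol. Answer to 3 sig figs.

−237 kJ/mol

The standard cell potential is +1.06 − (−0.13) = +1.19 V, with n = 2 electrons in the balanced equation.
Here Q = [Br⁻(aq)]^2·[Pb²⁺(aq)] = 0.0509 (log Q = −1.293), giving E = +1.19 − (0.0592/2)·(−1.293) = +1.2283 V.
ΔG = −nFE = −(2)(96500)(+1.2283) J/mol = −237 kJ/mol.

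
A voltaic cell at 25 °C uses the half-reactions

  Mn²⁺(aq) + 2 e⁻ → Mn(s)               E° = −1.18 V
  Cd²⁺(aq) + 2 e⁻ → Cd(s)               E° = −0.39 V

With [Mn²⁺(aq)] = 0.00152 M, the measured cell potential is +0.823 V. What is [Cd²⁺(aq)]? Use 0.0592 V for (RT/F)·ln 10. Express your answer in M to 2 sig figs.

The Cd²⁺/Cd couple has the larger reduction potential, so it is the cathode: E°cell = −0.39 − (−1.18) = +0.79 V and n = 2.
Rearranging E = E° − (0.0592/n)·log Q gives log Q = 2(+0.79 − (+0.823))/0.0592 = −1.115.
For Cd²⁺(aq) + Mn(s) → Cd(s) + Mn²⁺(aq), the reaction quotient is Q = [Mn²⁺(aq)] / [Cd²⁺(aq)].
Solving for the unknown gives log [Cd²⁺(aq)] = −1.703, so [Cd²⁺(aq)] ≈ 0.020 M.

0.020 M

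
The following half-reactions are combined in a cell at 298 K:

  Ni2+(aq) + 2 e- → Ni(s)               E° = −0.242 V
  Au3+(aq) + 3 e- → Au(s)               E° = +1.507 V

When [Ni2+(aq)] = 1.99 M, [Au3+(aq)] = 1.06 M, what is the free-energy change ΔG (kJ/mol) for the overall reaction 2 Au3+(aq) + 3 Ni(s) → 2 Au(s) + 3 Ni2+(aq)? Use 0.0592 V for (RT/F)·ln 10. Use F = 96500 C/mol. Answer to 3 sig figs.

The standard cell potential is +1.507 − (−0.242) = +1.749 V, with n = 6 electrons in the balanced equation.
Here Q = [Ni2+(aq)]^3 / [Au3+(aq)]^2 = 7.01 (log Q = 0.846), giving E = +1.749 − (0.0592/6)·(0.846) = +1.7407 V.
Then ΔG = −nFE = −6 × 96500 × +1.7407 J/mol = −1010 kJ/mol.

−1010 kJ/mol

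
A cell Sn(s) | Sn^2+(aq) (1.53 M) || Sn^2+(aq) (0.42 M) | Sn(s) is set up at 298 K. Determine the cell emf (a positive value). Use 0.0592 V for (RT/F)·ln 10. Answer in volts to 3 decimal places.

For a concentration cell E°cell = 0, since both electrodes use the same couple.
The compartment with the higher Sn^2+(aq) concentration (1.53 M) acts as the cathode; ions are reduced there and produced at the dilute (0.42 M) anode.
With n = 2, Ecell = −(0.0592/2)·log([dilute]/[conc]) = −(0.0592/2)·log(0.42/1.53) = +0.017 V.

0.017 V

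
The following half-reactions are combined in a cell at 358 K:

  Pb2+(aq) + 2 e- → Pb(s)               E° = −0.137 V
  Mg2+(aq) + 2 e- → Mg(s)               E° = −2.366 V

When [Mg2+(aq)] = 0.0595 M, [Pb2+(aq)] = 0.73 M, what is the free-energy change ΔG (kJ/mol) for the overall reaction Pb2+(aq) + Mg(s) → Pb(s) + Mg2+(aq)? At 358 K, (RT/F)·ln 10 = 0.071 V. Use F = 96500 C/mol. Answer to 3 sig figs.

With Pb²⁺/Pb reduced at the cathode, E°cell = −0.137 − (−2.366) = +2.229 V and n = 2.
The reaction quotient is [Mg2+(aq)] / [Pb2+(aq)] = 0.0815; by Nernst, E = +2.229 − (0.071/2)(−1.089) = +2.2677 V.
Then ΔG = −nFE = −2 × 96500 × +2.2677 J/mol = −438 kJ/mol.

−438 kJ/mol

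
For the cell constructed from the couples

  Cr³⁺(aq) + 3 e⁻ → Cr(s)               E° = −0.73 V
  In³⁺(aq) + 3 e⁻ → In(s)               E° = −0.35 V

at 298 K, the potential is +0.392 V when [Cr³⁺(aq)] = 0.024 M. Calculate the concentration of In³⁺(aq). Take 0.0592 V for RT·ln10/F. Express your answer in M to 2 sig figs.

The In³⁺/In couple has the larger reduction potential, so it is the cathode: E°cell = −0.35 − (−0.73) = +0.38 V and n = 3.
From the Nernst equation, log Q = n(E° − E)/0.0592 = 3·(+0.38 − (+0.392))/0.0592 = −0.608.
Balancing electrons gives In³⁺(aq) + Cr(s) → In(s) + Cr³⁺(aq); thus Q = [Cr³⁺(aq)] / [In³⁺(aq)].
Substituting the known concentrations and solving, log [In³⁺(aq)] = −1.012 and [In³⁺(aq)] = 0.097 M.

0.097 M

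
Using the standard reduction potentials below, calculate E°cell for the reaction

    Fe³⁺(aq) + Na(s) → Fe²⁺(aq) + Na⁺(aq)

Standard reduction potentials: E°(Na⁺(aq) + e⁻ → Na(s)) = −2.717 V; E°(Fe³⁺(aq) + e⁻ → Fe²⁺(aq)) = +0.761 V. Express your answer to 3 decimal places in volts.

Fe³⁺(aq) gains electrons, so the Fe³⁺/Fe²⁺ couple is the cathode; the Na⁺/Na couple is the anode.
E°cell = E°(cathode) − E°(anode) = +0.761 − (−2.717) = +3.478 V.

+3.478 V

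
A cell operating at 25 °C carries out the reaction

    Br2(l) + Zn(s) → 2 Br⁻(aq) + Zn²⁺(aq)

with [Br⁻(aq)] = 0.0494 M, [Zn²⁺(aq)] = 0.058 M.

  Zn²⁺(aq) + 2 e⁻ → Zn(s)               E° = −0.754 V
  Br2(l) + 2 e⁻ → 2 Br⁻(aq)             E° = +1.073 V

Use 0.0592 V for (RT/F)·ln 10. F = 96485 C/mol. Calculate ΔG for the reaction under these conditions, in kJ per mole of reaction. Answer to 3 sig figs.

The standard cell potential is +1.073 − (−0.754) = +1.827 V, with n = 2 electrons in the balanced equation.
Here Q = [Br⁻(aq)]^2·[Zn²⁺(aq)] = 0.000142 (log Q = −3.849), giving E = +1.827 − (0.0592/2)·(−3.849) = +1.9409 V.
Then ΔG = −nFE = −2 × 96485 × +1.9409 J/mol = −375 kJ/mol.

−375 kJ/mol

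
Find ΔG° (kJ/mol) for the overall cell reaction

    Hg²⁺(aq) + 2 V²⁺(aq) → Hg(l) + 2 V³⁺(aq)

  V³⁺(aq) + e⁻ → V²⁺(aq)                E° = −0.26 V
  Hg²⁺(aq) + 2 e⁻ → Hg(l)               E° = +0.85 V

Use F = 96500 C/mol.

−214 kJ/mol

In the reaction as written Hg²⁺(aq) is reduced, so the Hg²⁺/Hg couple is the cathode and V³⁺/V²⁺ is the anode.
E°cell = +0.85 − (−0.26) = +1.11 V; balancing electrons gives n = 2.
ΔG° = −nFE°cell = −(2)(96500)(+1.11) J/mol = −214 kJ/mol.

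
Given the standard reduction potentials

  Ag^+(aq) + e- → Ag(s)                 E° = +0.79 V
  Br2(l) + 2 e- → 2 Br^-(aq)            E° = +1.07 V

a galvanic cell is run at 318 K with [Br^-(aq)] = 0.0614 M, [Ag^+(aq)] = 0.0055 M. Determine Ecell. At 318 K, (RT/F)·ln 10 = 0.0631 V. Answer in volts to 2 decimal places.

Br₂/Br⁻ is reduced (cathode, E° = +1.07 V) and Ag⁺/Ag is oxidized (anode).
The standard potential is +1.07 − (+0.79) = +0.28 V and the balanced reaction transfers n = 2 electrons.
Balancing gives Br2(l) + 2 Ag(s) → 2 Br^-(aq) + 2 Ag^+(aq); hence Q = [Br^-(aq)]^2·[Ag^+(aq)]^2 = 1.14×10^−7 (log Q = −6.943).
By the Nernst equation, E = +0.28 − (0.0631/2)·(−6.943) = +0.50 V.

+0.50 V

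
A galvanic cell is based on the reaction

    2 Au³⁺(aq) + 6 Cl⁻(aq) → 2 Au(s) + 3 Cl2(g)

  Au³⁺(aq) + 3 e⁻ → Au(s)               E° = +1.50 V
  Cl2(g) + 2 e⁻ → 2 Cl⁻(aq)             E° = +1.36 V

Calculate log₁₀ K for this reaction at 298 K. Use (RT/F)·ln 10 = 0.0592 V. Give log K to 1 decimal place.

log K = 14.2

The Au³⁺/Au couple is reduced (cathode); E°cell = +1.50 − (+1.36) = +0.14 V with n = 6.
At equilibrium E = 0, so log K = nE°cell / 0.0592 = (6)(+0.14) / 0.0592 = 14.2.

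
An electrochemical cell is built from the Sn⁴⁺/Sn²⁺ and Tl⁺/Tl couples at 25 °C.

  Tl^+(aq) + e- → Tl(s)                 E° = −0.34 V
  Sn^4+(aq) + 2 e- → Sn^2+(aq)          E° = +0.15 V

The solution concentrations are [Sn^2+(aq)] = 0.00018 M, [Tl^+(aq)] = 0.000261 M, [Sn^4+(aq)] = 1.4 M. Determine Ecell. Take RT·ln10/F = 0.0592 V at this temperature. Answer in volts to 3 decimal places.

The Sn⁴⁺/Sn²⁺ couple has the more positive E°, so it is the cathode; Tl⁺/Tl is the anode.
E°cell = +0.15 − (−0.34) = +0.49 V, with n = 2 electrons transferred.
For the overall reaction Sn^4+(aq) + 2 Tl(s) → Sn^2+(aq) + 2 Tl^+(aq), Q = ([Sn^2+(aq)]·[Tl^+(aq)]^2) / [Sn^4+(aq)] = 8.76×10^−12, giving log Q = −11.058.
E = E° − (0.0592/n)·log Q = +0.49 − (0.0592/2)(−11.058) = +0.817 V.

+0.817 V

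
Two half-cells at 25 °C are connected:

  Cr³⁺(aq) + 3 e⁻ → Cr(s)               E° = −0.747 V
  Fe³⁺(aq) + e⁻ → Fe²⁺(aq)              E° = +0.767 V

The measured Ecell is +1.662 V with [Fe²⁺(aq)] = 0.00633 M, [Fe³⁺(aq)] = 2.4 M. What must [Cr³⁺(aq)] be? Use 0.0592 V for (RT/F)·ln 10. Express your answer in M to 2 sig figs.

1.7 M

Fe³⁺/Fe²⁺ is the cathode (higher E°); E°cell = +0.767 − (−0.747) = +1.514 V with n = 3.
Since E = E° − (0.0592/n)·log Q, log Q = n(E° − E)/0.0592 = −7.500.
The balanced reaction is 3 Fe³⁺(aq) + Cr(s) → 3 Fe²⁺(aq) + Cr³⁺(aq), so Q = ([Fe²⁺(aq)]^3·[Cr³⁺(aq)]) / [Fe³⁺(aq)]^3.
Solving for the unknown gives log [Cr³⁺(aq)] = 0.236, so [Cr³⁺(aq)] ≈ 1.7 M.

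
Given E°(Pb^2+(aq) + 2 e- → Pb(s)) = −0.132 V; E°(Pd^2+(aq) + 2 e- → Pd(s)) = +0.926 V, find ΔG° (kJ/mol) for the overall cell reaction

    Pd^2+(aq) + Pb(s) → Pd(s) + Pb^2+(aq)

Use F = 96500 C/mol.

−204 kJ/mol

In the reaction as written Pd^2+(aq) is reduced, so the Pd²⁺/Pd couple is the cathode and Pb²⁺/Pb is the anode.
E°cell = +0.926 − (−0.132) = +1.058 V; balancing electrons gives n = 2.
ΔG° = −nFE°cell = −(2)(96500)(+1.058) J/mol = −204 kJ/mol.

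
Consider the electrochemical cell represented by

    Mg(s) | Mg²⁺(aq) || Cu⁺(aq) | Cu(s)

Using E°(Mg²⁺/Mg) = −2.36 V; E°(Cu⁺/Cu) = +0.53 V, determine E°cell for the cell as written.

+2.89 V

By convention the left-hand electrode in cell notation is the anode (oxidation) and the right-hand electrode is the cathode (reduction).
E°cell = E°(right) − E°(left) = +0.53 − (−2.36) = +2.89 V.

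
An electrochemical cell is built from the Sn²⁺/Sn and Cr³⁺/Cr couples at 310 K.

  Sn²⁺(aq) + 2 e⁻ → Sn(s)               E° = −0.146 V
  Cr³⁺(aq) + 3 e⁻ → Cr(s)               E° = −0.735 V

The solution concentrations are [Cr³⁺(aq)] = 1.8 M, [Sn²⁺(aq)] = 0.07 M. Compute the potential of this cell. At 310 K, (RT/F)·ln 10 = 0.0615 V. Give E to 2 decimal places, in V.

Sn²⁺/Sn is reduced (cathode, E° = −0.146 V) and Cr³⁺/Cr is oxidized (anode).
E°cell = E°cat − E°an = −0.146 − (−0.735) = +0.589 V; n = 6.
Balancing gives 3 Sn²⁺(aq) + 2 Cr(s) → 3 Sn(s) + 2 Cr³⁺(aq); hence Q = [Cr³⁺(aq)]^2 / [Sn²⁺(aq)]^3 = 9.45×10^3 (log Q = 3.975).
Applying E = E° − (RT ln10/nF)·log Q gives +0.589 − (0.0615/6)(3.975) = +0.55 V.

+0.55 V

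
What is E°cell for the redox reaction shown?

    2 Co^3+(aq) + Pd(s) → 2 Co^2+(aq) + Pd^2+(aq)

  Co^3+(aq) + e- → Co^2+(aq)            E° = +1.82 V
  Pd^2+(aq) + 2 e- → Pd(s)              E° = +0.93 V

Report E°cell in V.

In the reaction as written, Co^3+(aq) is reduced (cathode) and Pd^2+(aq) is produced by oxidation at the anode.
E°cell = E°(cathode) − E°(anode) = +1.82 − (+0.93) = +0.89 V.
The positive value indicates the reaction is spontaneous as written.

+0.89 V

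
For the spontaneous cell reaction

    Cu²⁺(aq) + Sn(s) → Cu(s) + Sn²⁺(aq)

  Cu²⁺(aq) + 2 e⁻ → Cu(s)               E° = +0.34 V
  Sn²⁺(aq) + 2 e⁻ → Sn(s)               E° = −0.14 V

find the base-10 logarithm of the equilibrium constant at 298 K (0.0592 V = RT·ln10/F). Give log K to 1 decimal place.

log K = 16.2

The Cu²⁺/Cu couple is reduced (cathode); E°cell = +0.34 − (−0.14) = +0.48 V with n = 2.
At equilibrium E = 0, so log K = nE°cell / 0.0592 = (2)(+0.48) / 0.0592 = 16.2.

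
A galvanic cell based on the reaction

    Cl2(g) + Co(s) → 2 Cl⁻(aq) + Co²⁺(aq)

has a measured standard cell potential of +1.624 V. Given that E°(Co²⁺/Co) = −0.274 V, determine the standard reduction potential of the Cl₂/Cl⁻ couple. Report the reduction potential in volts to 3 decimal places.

+1.350 V

In the reaction as written the Cl₂/Cl⁻ couple is reduced (cathode) and Co²⁺/Co is oxidized (anode), so E°cell = E°(Cl₂/Cl⁻) − E°(Co²⁺/Co).
E°(Cl₂/Cl⁻) = E°cell + E°(anode) = +1.624 + (−0.274) = +1.350 V.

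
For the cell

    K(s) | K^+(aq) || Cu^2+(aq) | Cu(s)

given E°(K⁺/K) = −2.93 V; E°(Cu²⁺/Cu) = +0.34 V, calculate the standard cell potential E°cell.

+3.27 V

By convention the left-hand electrode in cell notation is the anode (oxidation) and the right-hand electrode is the cathode (reduction).
E°cell = E°(right) − E°(left) = +0.34 − (−2.93) = +3.27 V.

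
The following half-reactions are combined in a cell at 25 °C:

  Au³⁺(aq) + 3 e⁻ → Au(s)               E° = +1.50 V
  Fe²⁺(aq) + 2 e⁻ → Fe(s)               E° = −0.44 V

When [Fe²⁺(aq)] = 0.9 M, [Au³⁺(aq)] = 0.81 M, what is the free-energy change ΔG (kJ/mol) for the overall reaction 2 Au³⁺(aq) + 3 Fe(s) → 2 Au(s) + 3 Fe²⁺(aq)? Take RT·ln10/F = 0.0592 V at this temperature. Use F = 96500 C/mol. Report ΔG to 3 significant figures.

−1120 kJ/mol

With Au³⁺/Au reduced at the cathode, E°cell = +1.50 − (−0.44) = +1.94 V and n = 6.
Q = [Fe²⁺(aq)]^3 / [Au³⁺(aq)]^2 = 1.11, so log Q = 0.046 and E = +1.94 − (0.0592/6)(0.046) = +1.9395 V.
ΔG = −nFE = −(6)(96500)(+1.9395) J/mol = −1120 kJ/mol.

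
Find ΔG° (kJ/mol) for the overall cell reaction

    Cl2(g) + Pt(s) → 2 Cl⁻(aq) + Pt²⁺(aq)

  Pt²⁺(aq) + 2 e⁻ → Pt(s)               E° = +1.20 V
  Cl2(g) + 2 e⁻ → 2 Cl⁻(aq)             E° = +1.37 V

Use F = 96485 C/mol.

In the reaction as written Cl2(g) is reduced, so the Cl₂/Cl⁻ couple is the cathode and Pt²⁺/Pt is the anode.
E°cell = +1.37 − (+1.20) = +0.17 V; balancing electrons gives n = 2.
ΔG° = −nFE°cell = −(2)(96485)(+0.17) J/mol = −32.8 kJ/mol.

−32.8 kJ/mol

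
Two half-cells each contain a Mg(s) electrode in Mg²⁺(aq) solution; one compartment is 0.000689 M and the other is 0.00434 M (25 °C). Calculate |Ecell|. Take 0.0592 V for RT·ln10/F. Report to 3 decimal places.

For a concentration cell E°cell = 0, since both electrodes use the same couple.
The compartment with the higher Mg²⁺(aq) concentration (0.00434 M) acts as the cathode; ions are reduced there and produced at the dilute (0.000689 M) anode.
With n = 2, Ecell = −(0.0592/2)·log([dilute]/[conc]) = −(0.0592/2)·log(0.000689/0.00434) = +0.024 V.

0.024 V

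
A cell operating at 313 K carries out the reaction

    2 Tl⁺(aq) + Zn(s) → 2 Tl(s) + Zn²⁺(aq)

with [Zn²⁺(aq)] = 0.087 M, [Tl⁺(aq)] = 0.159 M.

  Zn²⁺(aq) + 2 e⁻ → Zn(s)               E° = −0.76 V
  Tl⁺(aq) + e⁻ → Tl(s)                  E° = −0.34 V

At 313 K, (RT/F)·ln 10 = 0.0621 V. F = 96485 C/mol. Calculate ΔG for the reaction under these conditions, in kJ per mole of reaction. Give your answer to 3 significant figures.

The standard cell potential is −0.34 − (−0.76) = +0.42 V, with n = 2 electrons in the balanced equation.
Q = [Zn²⁺(aq)] / [Tl⁺(aq)]^2 = 3.44, so log Q = 0.537 and E = +0.42 − (0.0621/2)(0.537) = +0.4033 V.
ΔG = −nFE = −(2)(96485)(+0.4033) J/mol = −77.8 kJ/mol.

−77.8 kJ/mol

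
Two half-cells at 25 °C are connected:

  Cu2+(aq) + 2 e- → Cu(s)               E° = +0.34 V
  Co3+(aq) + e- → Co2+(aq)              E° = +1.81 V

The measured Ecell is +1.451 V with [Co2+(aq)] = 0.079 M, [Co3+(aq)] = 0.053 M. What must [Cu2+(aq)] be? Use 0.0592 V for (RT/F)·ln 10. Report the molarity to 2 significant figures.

2.0 M

Co³⁺/Co²⁺ is the cathode (higher E°); E°cell = +1.81 − (+0.34) = +1.47 V with n = 2.
Rearranging E = E° − (0.0592/n)·log Q gives log Q = 2(+1.47 − (+1.451))/0.0592 = 0.642.
Balancing electrons gives 2 Co3+(aq) + Cu(s) → 2 Co2+(aq) + Cu2+(aq); thus Q = ([Co2+(aq)]^2·[Cu2+(aq)]) / [Co3+(aq)]^2.
Isolating [Cu2+(aq)] in Q = 10^{0.642} yields log [Cu2+(aq)] = 0.295, i.e. 2.0 M.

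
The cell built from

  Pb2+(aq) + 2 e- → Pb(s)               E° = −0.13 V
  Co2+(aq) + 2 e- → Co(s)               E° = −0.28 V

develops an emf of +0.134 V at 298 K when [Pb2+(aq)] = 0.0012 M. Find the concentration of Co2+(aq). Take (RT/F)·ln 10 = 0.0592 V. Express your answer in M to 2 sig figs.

Pb²⁺/Pb is the cathode (higher E°); E°cell = −0.13 − (−0.28) = +0.15 V with n = 2.
Since E = E° − (0.0592/n)·log Q, log Q = n(E° − E)/0.0592 = 0.541.
The balanced reaction is Pb2+(aq) + Co(s) → Pb(s) + Co2+(aq), so Q = [Co2+(aq)] / [Pb2+(aq)].
Solving for the unknown gives log [Co2+(aq)] = −2.380, so [Co2+(aq)] ≈ 0.0042 M.

0.0042 M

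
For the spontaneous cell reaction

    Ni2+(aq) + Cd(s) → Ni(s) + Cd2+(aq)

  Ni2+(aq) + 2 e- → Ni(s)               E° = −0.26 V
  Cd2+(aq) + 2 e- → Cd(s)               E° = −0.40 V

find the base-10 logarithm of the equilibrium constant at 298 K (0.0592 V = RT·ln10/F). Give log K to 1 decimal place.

log K = 4.7

The Ni²⁺/Ni couple is reduced (cathode); E°cell = −0.26 − (−0.40) = +0.14 V with n = 2.
At equilibrium E = 0, so log K = nE°cell / 0.0592 = (2)(+0.14) / 0.0592 = 4.7.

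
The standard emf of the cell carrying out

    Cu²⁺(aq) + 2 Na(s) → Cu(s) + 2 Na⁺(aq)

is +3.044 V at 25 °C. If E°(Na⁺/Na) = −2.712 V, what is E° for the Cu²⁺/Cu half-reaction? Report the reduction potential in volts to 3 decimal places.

+0.332 V

In the reaction as written the Cu²⁺/Cu couple is reduced (cathode) and Na⁺/Na is oxidized (anode), so E°cell = E°(Cu²⁺/Cu) − E°(Na⁺/Na).
E°(Cu²⁺/Cu) = E°cell + E°(anode) = +3.044 + (−2.712) = +0.332 V.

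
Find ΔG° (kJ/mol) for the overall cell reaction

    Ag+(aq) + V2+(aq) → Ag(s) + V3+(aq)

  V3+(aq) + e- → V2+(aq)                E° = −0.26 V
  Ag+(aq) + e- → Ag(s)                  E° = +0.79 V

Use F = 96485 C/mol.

In the reaction as written Ag+(aq) is reduced, so the Ag⁺/Ag couple is the cathode and V³⁺/V²⁺ is the anode.
E°cell = +0.79 − (−0.26) = +1.05 V; balancing electrons gives n = 1.
ΔG° = −nFE°cell = −(1)(96485)(+1.05) J/mol = −101 kJ/mol.

−101 kJ/mol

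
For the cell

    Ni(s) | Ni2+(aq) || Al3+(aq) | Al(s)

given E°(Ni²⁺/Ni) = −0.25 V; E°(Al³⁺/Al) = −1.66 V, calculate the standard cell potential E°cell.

By convention the left-hand electrode in cell notation is the anode (oxidation) and the right-hand electrode is the cathode (reduction).
E°cell = E°(right) − E°(left) = −1.66 − (−0.25) = −1.41 V.
The negative sign shows that, as written, the cell would require an external voltage to drive the reaction.

−1.41 V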